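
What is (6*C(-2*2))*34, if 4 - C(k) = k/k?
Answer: 612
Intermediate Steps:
C(k) = 3 (C(k) = 4 - k/k = 4 - 1*1 = 4 - 1 = 3)
(6*C(-2*2))*34 = (6*3)*34 = 18*34 = 612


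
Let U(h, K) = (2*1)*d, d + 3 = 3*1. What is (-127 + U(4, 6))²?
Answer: 16129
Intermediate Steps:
d = 0 (d = -3 + 3*1 = -3 + 3 = 0)
U(h, K) = 0 (U(h, K) = (2*1)*0 = 2*0 = 0)
(-127 + U(4, 6))² = (-127 + 0)² = (-127)² = 16129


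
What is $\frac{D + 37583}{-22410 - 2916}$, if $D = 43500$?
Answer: $- \frac{81083}{25326} \approx -3.2016$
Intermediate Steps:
$\frac{D + 37583}{-22410 - 2916} = \frac{43500 + 37583}{-22410 - 2916} = \frac{81083}{-25326} = 81083 \left(- \frac{1}{25326}\right) = - \frac{81083}{25326}$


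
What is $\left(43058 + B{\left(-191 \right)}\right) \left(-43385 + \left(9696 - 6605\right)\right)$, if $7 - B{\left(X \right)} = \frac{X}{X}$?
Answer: $-1735220816$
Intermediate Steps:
$B{\left(X \right)} = 6$ ($B{\left(X \right)} = 7 - \frac{X}{X} = 7 - 1 = 6$)
$\left(43058 + B{\left(-191 \right)}\right) \left(-43385 + \left(9696 - 6605\right)\right) = \left(43058 + 6\right) \left(-43385 + \left(9696 - 6605\right)\right) = 43064 \left(-43385 + \left(9696 - 6605\right)\right) = 43064 \left(-43385 + 3091\right) = 43064 \left(-40294\right) = -1735220816$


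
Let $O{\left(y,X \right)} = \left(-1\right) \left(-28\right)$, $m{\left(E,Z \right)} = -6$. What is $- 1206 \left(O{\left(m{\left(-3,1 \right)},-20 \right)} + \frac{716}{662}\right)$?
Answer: $- \frac{11608956}{331} \approx -35072.0$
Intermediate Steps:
$O{\left(y,X \right)} = 28$
$- 1206 \left(O{\left(m{\left(-3,1 \right)},-20 \right)} + \frac{716}{662}\right) = - 1206 \left(28 + \frac{716}{662}\right) = - 1206 \left(28 + 716 \cdot \frac{1}{662}\right) = - 1206 \left(28 + \frac{358}{331}\right) = \left(-1206\right) \frac{9626}{331} = - \frac{11608956}{331}$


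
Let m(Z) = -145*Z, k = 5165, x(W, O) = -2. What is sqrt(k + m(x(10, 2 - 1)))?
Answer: sqrt(5455) ≈ 73.858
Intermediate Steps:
sqrt(k + m(x(10, 2 - 1))) = sqrt(5165 - 145*(-2)) = sqrt(5165 + 290) = sqrt(5455)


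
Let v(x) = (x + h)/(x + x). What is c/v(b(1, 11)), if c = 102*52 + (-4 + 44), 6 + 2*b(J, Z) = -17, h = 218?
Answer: -245824/413 ≈ -595.22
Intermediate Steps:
b(J, Z) = -23/2 (b(J, Z) = -3 + (½)*(-17) = -3 - 17/2 = -23/2)
v(x) = (218 + x)/(2*x) (v(x) = (x + 218)/(x + x) = (218 + x)/((2*x)) = (218 + x)*(1/(2*x)) = (218 + x)/(2*x))
c = 5344 (c = 5304 + 40 = 5344)
c/v(b(1, 11)) = 5344/(((218 - 23/2)/(2*(-23/2)))) = 5344/(((½)*(-2/23)*(413/2))) = 5344/(-413/46) = 5344*(-46/413) = -245824/413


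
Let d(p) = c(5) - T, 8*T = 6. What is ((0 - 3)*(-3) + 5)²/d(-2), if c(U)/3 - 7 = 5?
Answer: 784/141 ≈ 5.5603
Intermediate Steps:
T = ¾ (T = (⅛)*6 = ¾ ≈ 0.75000)
c(U) = 36 (c(U) = 21 + 3*5 = 21 + 15 = 36)
d(p) = 141/4 (d(p) = 36 - 1*¾ = 36 - ¾ = 141/4)
((0 - 3)*(-3) + 5)²/d(-2) = ((0 - 3)*(-3) + 5)²/(141/4) = (-3*(-3) + 5)²*(4/141) = (9 + 5)²*(4/141) = 14²*(4/141) = 196*(4/141) = 784/141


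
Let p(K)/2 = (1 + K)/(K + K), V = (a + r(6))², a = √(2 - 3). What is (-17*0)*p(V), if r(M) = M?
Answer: 0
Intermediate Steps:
a = I (a = √(-1) = I ≈ 1.0*I)
V = (6 + I)² (V = (I + 6)² = (6 + I)² ≈ 35.0 + 12.0*I)
p(K) = (1 + K)/K (p(K) = 2*((1 + K)/(K + K)) = 2*((1 + K)/((2*K))) = 2*((1 + K)*(1/(2*K))) = 2*((1 + K)/(2*K)) = (1 + K)/K)
(-17*0)*p(V) = (-17*0)*((1 + (6 + I)²)/((6 + I)²)) = 0*((1 + (6 + I)²)/(6 + I)²) = 0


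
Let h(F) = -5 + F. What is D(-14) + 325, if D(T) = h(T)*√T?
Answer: 325 - 19*I*√14 ≈ 325.0 - 71.091*I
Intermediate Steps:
D(T) = √T*(-5 + T) (D(T) = (-5 + T)*√T = √T*(-5 + T))
D(-14) + 325 = √(-14)*(-5 - 14) + 325 = (I*√14)*(-19) + 325 = -19*I*√14 + 325 = 325 - 19*I*√14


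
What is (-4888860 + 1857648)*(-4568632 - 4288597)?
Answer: 26848138831548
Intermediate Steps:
(-4888860 + 1857648)*(-4568632 - 4288597) = -3031212*(-8857229) = 26848138831548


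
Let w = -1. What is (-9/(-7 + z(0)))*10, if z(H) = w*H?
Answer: 90/7 ≈ 12.857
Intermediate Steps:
z(H) = -H
(-9/(-7 + z(0)))*10 = (-9/(-7 - 1*0))*10 = (-9/(-7 + 0))*10 = (-9/(-7))*10 = -⅐*(-9)*10 = (9/7)*10 = 90/7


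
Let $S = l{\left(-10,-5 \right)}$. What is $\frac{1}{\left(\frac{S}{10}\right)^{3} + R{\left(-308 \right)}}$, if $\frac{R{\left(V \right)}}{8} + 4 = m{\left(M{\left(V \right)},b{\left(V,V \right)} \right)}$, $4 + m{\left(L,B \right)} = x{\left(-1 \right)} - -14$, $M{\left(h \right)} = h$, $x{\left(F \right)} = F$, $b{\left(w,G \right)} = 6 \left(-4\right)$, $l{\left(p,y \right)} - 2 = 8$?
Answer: $\frac{1}{41} \approx 0.02439$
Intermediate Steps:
$l{\left(p,y \right)} = 10$ ($l{\left(p,y \right)} = 2 + 8 = 10$)
$S = 10$
$b{\left(w,G \right)} = -24$
$m{\left(L,B \right)} = 9$ ($m{\left(L,B \right)} = -4 - -13 = -4 + \left(-1 + 14\right) = -4 + 13 = 9$)
$R{\left(V \right)} = 40$ ($R{\left(V \right)} = -32 + 8 \cdot 9 = -32 + 72 = 40$)
$\frac{1}{\left(\frac{S}{10}\right)^{3} + R{\left(-308 \right)}} = \frac{1}{\left(\frac{10}{10}\right)^{3} + 40} = \frac{1}{\left(10 \cdot \frac{1}{10}\right)^{3} + 40} = \frac{1}{1^{3} + 40} = \frac{1}{1 + 40} = \frac{1}{41}$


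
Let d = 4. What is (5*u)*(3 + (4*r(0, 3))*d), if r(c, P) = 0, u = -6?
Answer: -90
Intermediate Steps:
(5*u)*(3 + (4*r(0, 3))*d) = (5*(-6))*(3 + (4*0)*4) = -30*(3 + 0*4) = -30*(3 + 0) = -30*3 = -90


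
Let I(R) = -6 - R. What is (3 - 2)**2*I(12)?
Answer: -18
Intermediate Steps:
(3 - 2)**2*I(12) = (3 - 2)**2*(-6 - 1*12) = 1**2*(-6 - 12) = 1*(-18) = -18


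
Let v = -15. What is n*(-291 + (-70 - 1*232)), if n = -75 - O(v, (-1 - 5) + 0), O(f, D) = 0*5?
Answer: 44475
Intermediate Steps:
O(f, D) = 0
n = -75 (n = -75 - 1*0 = -75 + 0 = -75)
n*(-291 + (-70 - 1*232)) = -75*(-291 + (-70 - 1*232)) = -75*(-291 + (-70 - 232)) = -75*(-291 - 302) = -75*(-593) = 44475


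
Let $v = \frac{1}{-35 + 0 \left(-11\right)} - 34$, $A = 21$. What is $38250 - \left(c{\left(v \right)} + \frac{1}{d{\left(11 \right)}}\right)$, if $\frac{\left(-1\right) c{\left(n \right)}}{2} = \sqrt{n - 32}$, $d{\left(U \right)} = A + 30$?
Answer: $\frac{1950749}{51} + \frac{2 i \sqrt{80885}}{35} \approx 38250.0 + 16.252 i$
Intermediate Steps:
$v = - \frac{1191}{35}$ ($v = \frac{1}{-35 + 0} - 34 = \frac{1}{-35} - 34 = - \frac{1}{35} - 34 = - \frac{1191}{35} \approx -34.029$)
$d{\left(U \right)} = 51$ ($d{\left(U \right)} = 21 + 30 = 51$)
$c{\left(n \right)} = - 2 \sqrt{-32 + n}$ ($c{\left(n \right)} = - 2 \sqrt{n - 32} = - 2 \sqrt{-32 + n}$)
$38250 - \left(c{\left(v \right)} + \frac{1}{d{\left(11 \right)}}\right) = 38250 - \left(- 2 \sqrt{-32 - \frac{1191}{35}} + \frac{1}{51}\right) = 38250 - \left(- 2 \sqrt{- \frac{2311}{35}} + \frac{1}{51}\right) = 38250 - \left(- 2 \frac{i \sqrt{80885}}{35} + \frac{1}{51}\right) = 38250 - \left(- \frac{2 i \sqrt{80885}}{35} + \frac{1}{51}\right) = 38250 - \left(\frac{1}{51} - \frac{2 i \sqrt{80885}}{35}\right) = \frac{1950749}{51} + \frac{2 i \sqrt{80885}}{35}$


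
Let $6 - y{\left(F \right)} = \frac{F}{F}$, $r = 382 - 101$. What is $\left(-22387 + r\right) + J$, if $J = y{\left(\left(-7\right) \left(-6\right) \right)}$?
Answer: $-22101$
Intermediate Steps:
$r = 281$ ($r = 382 - 101 = 281$)
$y{\left(F \right)} = 5$ ($y{\left(F \right)} = 6 - \frac{F}{F} = 6 - 1 = 5$)
$J = 5$
$\left(-22387 + r\right) + J = \left(-22387 + 281\right) + 5 = -22106 + 5 = -22101$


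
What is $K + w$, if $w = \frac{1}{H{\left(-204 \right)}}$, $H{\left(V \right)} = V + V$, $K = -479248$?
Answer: $- \frac{195533185}{408} \approx -4.7925 \cdot 10^{5}$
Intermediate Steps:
$H{\left(V \right)} = 2 V$
$w = - \frac{1}{408}$ ($w = \frac{1}{2 \left(-204\right)} = \frac{1}{-408} = - \frac{1}{408} \approx -0.002451$)
$K + w = -479248 - \frac{1}{408} = - \frac{195533185}{408}$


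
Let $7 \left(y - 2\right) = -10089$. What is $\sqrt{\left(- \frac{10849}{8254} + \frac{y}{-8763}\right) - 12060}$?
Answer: $\frac{i \sqrt{3091856694505125671586}}{506308614} \approx 109.82 i$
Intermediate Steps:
$y = - \frac{10075}{7}$ ($y = 2 + \frac{1}{7} \left(-10089\right) = 2 - \frac{10089}{7} = - \frac{10075}{7} \approx -1439.3$)
$\sqrt{\left(- \frac{10849}{8254} + \frac{y}{-8763}\right) - 12060} = \sqrt{\left(- \frac{10849}{8254} - \frac{10075}{7 \left(-8763\right)}\right) - 12060} = \sqrt{\left(\left(-10849\right) \frac{1}{8254} - - \frac{10075}{61341}\right) - 12060} = \sqrt{\left(- \frac{10849}{8254} + \frac{10075}{61341}\right) - 12060} = \sqrt{- \frac{582329459}{506308614} - 12060} = \sqrt{- \frac{6106664214299}{506308614}} = \frac{i \sqrt{3091856694505125671586}}{506308614}$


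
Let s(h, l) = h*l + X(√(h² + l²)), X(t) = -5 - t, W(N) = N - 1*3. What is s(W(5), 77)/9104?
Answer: 149/9104 - √5933/9104 ≈ 0.0079058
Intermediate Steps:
W(N) = -3 + N (W(N) = N - 3 = -3 + N)
s(h, l) = -5 - √(h² + l²) + h*l (s(h, l) = h*l + (-5 - √(h² + l²)) = -5 - √(h² + l²) + h*l)
s(W(5), 77)/9104 = (-5 - √((-3 + 5)² + 77²) + (-3 + 5)*77)/9104 = (-5 - √(2² + 5929) + 2*77)*(1/9104) = (-5 - √(4 + 5929) + 154)*(1/9104) = (-5 - √5933 + 154)*(1/9104) = (149 - √5933)*(1/9104) = 149/9104 - √5933/9104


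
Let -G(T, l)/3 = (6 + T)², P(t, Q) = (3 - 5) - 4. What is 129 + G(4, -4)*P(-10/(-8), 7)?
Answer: 1929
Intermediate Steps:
P(t, Q) = -6 (P(t, Q) = -2 - 4 = -6)
G(T, l) = -3*(6 + T)²
129 + G(4, -4)*P(-10/(-8), 7) = 129 - 3*(6 + 4)²*(-6) = 129 - 3*10²*(-6) = 129 - 3*100*(-6) = 129 - 300*(-6) = 129 + 1800 = 1929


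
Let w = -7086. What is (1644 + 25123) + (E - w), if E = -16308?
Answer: 17545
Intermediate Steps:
(1644 + 25123) + (E - w) = (1644 + 25123) + (-16308 - 1*(-7086)) = 26767 + (-16308 + 7086) = 26767 - 9222 = 17545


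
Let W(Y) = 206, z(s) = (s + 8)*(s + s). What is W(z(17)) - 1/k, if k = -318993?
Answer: 65712559/318993 ≈ 206.00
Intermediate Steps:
z(s) = 2*s*(8 + s) (z(s) = (8 + s)*(2*s) = 2*s*(8 + s))
W(z(17)) - 1/k = 206 - 1/(-318993) = 206 - 1*(-1/318993) = 206 + 1/318993 = 65712559/318993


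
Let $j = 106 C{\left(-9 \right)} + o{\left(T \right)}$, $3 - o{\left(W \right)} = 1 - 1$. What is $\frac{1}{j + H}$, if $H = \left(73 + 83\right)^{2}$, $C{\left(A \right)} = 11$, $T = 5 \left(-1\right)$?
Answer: $\frac{1}{25505} \approx 3.9208 \cdot 10^{-5}$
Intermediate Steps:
$T = -5$
$o{\left(W \right)} = 3$ ($o{\left(W \right)} = 3 - \left(1 - 1\right) = 3 - 0 = 3 + 0 = 3$)
$j = 1169$ ($j = 106 \cdot 11 + 3 = 1166 + 3 = 1169$)
$H = 24336$ ($H = 156^{2} = 24336$)
$\frac{1}{j + H} = \frac{1}{1169 + 24336} = \frac{1}{25505}$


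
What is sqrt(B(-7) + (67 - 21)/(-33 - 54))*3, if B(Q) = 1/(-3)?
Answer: 15*I*sqrt(29)/29 ≈ 2.7854*I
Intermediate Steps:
B(Q) = -1/3
sqrt(B(-7) + (67 - 21)/(-33 - 54))*3 = sqrt(-1/3 + (67 - 21)/(-33 - 54))*3 = sqrt(-1/3 + 46/(-87))*3 = sqrt(-1/3 + 46*(-1/87))*3 = sqrt(-1/3 - 46/87)*3 = sqrt(-25/29)*3 = (5*I*sqrt(29)/29)*3 = 15*I*sqrt(29)/29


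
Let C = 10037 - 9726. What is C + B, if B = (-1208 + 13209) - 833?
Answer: 11479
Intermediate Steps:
B = 11168 (B = 12001 - 833 = 11168)
C = 311
C + B = 311 + 11168 = 11479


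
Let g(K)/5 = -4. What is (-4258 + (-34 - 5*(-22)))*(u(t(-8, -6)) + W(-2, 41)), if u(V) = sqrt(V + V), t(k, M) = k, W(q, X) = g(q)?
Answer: 83640 - 16728*I ≈ 83640.0 - 16728.0*I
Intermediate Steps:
g(K) = -20 (g(K) = 5*(-4) = -20)
W(q, X) = -20
u(V) = sqrt(2)*sqrt(V) (u(V) = sqrt(2*V) = sqrt(2)*sqrt(V))
(-4258 + (-34 - 5*(-22)))*(u(t(-8, -6)) + W(-2, 41)) = (-4258 + (-34 - 5*(-22)))*(sqrt(2)*sqrt(-8) - 20) = (-4258 + (-34 + 110))*(sqrt(2)*(2*I*sqrt(2)) - 20) = (-4258 + 76)*(4*I - 20) = -4182*(-20 + 4*I) = 83640 - 16728*I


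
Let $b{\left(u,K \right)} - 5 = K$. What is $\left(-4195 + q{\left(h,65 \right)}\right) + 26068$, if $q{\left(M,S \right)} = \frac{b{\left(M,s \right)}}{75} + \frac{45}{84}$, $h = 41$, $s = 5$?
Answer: $\frac{9186941}{420} \approx 21874.0$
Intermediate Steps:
$b{\left(u,K \right)} = 5 + K$
$q{\left(M,S \right)} = \frac{281}{420}$ ($q{\left(M,S \right)} = \frac{5 + 5}{75} + \frac{45}{84} = 10 \cdot \frac{1}{75} + 45 \cdot \frac{1}{84} = \frac{2}{15} + \frac{15}{28} = \frac{281}{420}$)
$\left(-4195 + q{\left(h,65 \right)}\right) + 26068 = \left(-4195 + \frac{281}{420}\right) + 26068 = - \frac{1761619}{420} + 26068 = \frac{9186941}{420}$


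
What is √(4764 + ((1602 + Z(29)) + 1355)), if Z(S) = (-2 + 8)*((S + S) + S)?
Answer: √8243 ≈ 90.791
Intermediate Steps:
Z(S) = 18*S (Z(S) = 6*(2*S + S) = 6*(3*S) = 18*S)
√(4764 + ((1602 + Z(29)) + 1355)) = √(4764 + ((1602 + 18*29) + 1355)) = √(4764 + ((1602 + 522) + 1355)) = √(4764 + (2124 + 1355)) = √(4764 + 3479) = √8243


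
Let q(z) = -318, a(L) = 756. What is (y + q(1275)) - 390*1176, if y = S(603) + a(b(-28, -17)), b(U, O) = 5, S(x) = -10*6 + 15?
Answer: -458247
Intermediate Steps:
S(x) = -45 (S(x) = -60 + 15 = -45)
y = 711 (y = -45 + 756 = 711)
(y + q(1275)) - 390*1176 = (711 - 318) - 390*1176 = 393 - 458640 = -458247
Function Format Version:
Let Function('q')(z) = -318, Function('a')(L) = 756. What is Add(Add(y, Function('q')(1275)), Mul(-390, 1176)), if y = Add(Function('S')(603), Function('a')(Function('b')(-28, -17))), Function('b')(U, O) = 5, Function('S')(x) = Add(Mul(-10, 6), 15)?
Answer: -458247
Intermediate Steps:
Function('S')(x) = -45 (Function('S')(x) = Add(-60, 15) = -45)
y = 711 (y = Add(-45, 756) = 711)
Add(Add(y, Function('q')(1275)), Mul(-390, 1176)) = Add(Add(711, -318), Mul(-390, 1176)) = Add(393, -458640) = -458247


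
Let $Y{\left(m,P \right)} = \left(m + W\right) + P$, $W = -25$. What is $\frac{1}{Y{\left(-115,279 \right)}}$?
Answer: $\frac{1}{139} \approx 0.0071942$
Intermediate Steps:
$Y{\left(m,P \right)} = -25 + P + m$ ($Y{\left(m,P \right)} = \left(m - 25\right) + P = \left(-25 + m\right) + P = -25 + P + m$)
$\frac{1}{Y{\left(-115,279 \right)}} = \frac{1}{-25 + 279 - 115} = \frac{1}{139}$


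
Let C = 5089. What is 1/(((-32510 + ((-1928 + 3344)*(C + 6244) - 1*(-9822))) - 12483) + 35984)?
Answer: 1/16048341 ≈ 6.2312e-8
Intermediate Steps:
1/(((-32510 + ((-1928 + 3344)*(C + 6244) - 1*(-9822))) - 12483) + 35984) = 1/(((-32510 + ((-1928 + 3344)*(5089 + 6244) - 1*(-9822))) - 12483) + 35984) = 1/(((-32510 + (1416*11333 + 9822)) - 12483) + 35984) = 1/(((-32510 + (16047528 + 9822)) - 12483) + 35984) = 1/(((-32510 + 16057350) - 12483) + 35984) = 1/((16024840 - 12483) + 35984) = 1/(16012357 + 35984) = 1/16048341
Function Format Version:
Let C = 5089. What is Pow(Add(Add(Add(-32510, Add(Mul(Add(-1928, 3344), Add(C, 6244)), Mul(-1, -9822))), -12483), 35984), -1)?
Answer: Rational(1, 16048341) ≈ 6.2312e-8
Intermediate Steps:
Pow(Add(Add(Add(-32510, Add(Mul(Add(-1928, 3344), Add(C, 6244)), Mul(-1, -9822))), -12483), 35984), -1) = Pow(Add(Add(Add(-32510, Add(Mul(Add(-1928, 3344), Add(5089, 6244)), Mul(-1, -9822))), -12483), 35984), -1) = Pow(Add(Add(Add(-32510, Add(Mul(1416, 11333), 9822)), -12483), 35984), -1) = Pow(Add(Add(Add(-32510, Add(16047528, 9822)), -12483), 35984), -1) = Pow(Add(Add(Add(-32510, 16057350), -12483), 35984), -1) = Pow(Add(Add(16024840, -12483), 35984), -1) = Pow(Add(16012357, 35984), -1) = Pow(16048341, -1) = Rational(1, 16048341)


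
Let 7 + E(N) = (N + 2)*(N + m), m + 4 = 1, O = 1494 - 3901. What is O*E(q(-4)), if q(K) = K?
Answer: -16849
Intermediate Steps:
O = -2407
m = -3 (m = -4 + 1 = -3)
E(N) = -7 + (-3 + N)*(2 + N) (E(N) = -7 + (N + 2)*(N - 3) = -7 + (2 + N)*(-3 + N) = -7 + (-3 + N)*(2 + N))
O*E(q(-4)) = -2407*(-13 + (-4)² - 1*(-4)) = -2407*(-13 + 16 + 4) = -2407*7 = -16849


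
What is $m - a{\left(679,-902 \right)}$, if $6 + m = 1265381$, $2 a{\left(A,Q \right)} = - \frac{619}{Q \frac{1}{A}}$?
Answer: $\frac{2282316199}{1804} \approx 1.2651 \cdot 10^{6}$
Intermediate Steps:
$a{\left(A,Q \right)} = - \frac{619 A}{2 Q}$ ($a{\left(A,Q \right)} = \frac{\left(-619\right) \frac{1}{Q \frac{1}{A}}}{2} = \frac{\left(-619\right) \frac{A}{Q}}{2} = \frac{\left(-619\right) A \frac{1}{Q}}{2} = - \frac{619 A}{2 Q}$)
$m = 1265375$ ($m = -6 + 1265381 = 1265375$)
$m - a{\left(679,-902 \right)} = 1265375 - \left(- \frac{619}{2}\right) 679 \frac{1}{-902} = 1265375 - \left(- \frac{619}{2}\right) 679 \left(- \frac{1}{902}\right) = 1265375 - \frac{420301}{1804} = \frac{2282316199}{1804}$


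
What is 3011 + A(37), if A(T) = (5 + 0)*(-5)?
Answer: 2986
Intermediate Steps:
A(T) = -25 (A(T) = 5*(-5) = -25)
3011 + A(37) = 3011 - 25 = 2986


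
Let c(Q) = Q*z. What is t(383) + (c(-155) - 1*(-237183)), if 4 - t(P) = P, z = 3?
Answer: 236339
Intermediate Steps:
t(P) = 4 - P
c(Q) = 3*Q (c(Q) = Q*3 = 3*Q)
t(383) + (c(-155) - 1*(-237183)) = (4 - 1*383) + (3*(-155) - 1*(-237183)) = (4 - 383) + (-465 + 237183) = -379 + 236718 = 236339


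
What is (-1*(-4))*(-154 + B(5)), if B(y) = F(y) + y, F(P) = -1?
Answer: -600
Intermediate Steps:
B(y) = -1 + y
(-1*(-4))*(-154 + B(5)) = (-1*(-4))*(-154 + (-1 + 5)) = 4*(-154 + 4) = 4*(-150) = -600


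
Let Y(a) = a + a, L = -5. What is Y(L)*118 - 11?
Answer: -1191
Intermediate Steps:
Y(a) = 2*a
Y(L)*118 - 11 = (2*(-5))*118 - 11 = -10*118 - 11 = -1180 - 11 = -1191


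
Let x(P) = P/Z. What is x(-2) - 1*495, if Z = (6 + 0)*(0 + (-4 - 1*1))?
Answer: -7424/15 ≈ -494.93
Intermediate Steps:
Z = -30 (Z = 6*(0 + (-4 - 1)) = 6*(0 - 5) = 6*(-5) = -30)
x(P) = -P/30 (x(P) = P/(-30) = P*(-1/30) = -P/30)
x(-2) - 1*495 = -1/30*(-2) - 1*495 = 1/15 - 495 = -7424/15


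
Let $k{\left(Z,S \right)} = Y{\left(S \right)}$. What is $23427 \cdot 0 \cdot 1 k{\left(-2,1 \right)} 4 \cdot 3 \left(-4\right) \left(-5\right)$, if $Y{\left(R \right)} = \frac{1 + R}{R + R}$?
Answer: $0$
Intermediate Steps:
$Y{\left(R \right)} = \frac{1 + R}{2 R}$
$k{\left(Z,S \right)} = \frac{1 + S}{2 S}$
$23427 \cdot 0 \cdot 1 k{\left(-2,1 \right)} 4 \cdot 3 \left(-4\right) \left(-5\right) = 23427 \cdot 0 \cdot 1 \frac{1 + 1}{2 \cdot 1} \cdot 4 \cdot 3 \left(-4\right) \left(-5\right) = 23427 \cdot 0 \cdot 1 \cdot \frac{1}{2} \cdot 1 \cdot 2 \cdot 12 \left(-4\right) \left(-5\right) = 23427 \cdot 0 \cdot 1 \cdot 1 \left(-48\right) \left(-5\right) = 23427 \cdot 0 \cdot 1 \left(-48\right) \left(-5\right) = 23427 \cdot 0 \left(-48\right) \left(-5\right) = 23427 \cdot 0 \left(-5\right) = 23427 \cdot 0 = 0$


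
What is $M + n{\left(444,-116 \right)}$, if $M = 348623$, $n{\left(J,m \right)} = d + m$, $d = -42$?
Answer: $348465$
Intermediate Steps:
$n{\left(J,m \right)} = -42 + m$
$M + n{\left(444,-116 \right)} = 348623 - 158 = 348465$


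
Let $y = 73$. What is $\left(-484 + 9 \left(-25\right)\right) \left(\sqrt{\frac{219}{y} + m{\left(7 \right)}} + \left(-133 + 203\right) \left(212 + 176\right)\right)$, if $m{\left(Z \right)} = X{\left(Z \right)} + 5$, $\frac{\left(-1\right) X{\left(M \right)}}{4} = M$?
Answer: $-19256440 - 1418 i \sqrt{5} \approx -1.9256 \cdot 10^{7} - 3170.7 i$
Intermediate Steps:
$X{\left(M \right)} = - 4 M$
$m{\left(Z \right)} = 5 - 4 Z$ ($m{\left(Z \right)} = - 4 Z + 5 = 5 - 4 Z$)
$\left(-484 + 9 \left(-25\right)\right) \left(\sqrt{\frac{219}{y} + m{\left(7 \right)}} + \left(-133 + 203\right) \left(212 + 176\right)\right) = \left(-484 + 9 \left(-25\right)\right) \left(\sqrt{\frac{219}{73} + \left(5 - 28\right)} + \left(-133 + 203\right) \left(212 + 176\right)\right) = \left(-484 - 225\right) \left(\sqrt{219 \cdot \frac{1}{73} + \left(5 - 28\right)} + 70 \cdot 388\right) = - 709 \left(\sqrt{3 - 23} + 27160\right) = - 709 \left(\sqrt{-20} + 27160\right) = - 709 \left(2 i \sqrt{5} + 27160\right) = - 709 \left(27160 + 2 i \sqrt{5}\right) = -19256440 - 1418 i \sqrt{5}$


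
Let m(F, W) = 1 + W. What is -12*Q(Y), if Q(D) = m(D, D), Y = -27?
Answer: 312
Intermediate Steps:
Q(D) = 1 + D
-12*Q(Y) = -12*(1 - 27) = -12*(-26) = 312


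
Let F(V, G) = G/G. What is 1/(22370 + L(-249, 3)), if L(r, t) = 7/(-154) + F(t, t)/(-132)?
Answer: 132/2952833 ≈ 4.4703e-5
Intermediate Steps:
F(V, G) = 1
L(r, t) = -7/132 (L(r, t) = 7/(-154) + 1/(-132) = 7*(-1/154) + 1*(-1/132) = -1/22 - 1/132 = -7/132)
1/(22370 + L(-249, 3)) = 1/(22370 - 7/132) = 1/(2952833/132) = 132/2952833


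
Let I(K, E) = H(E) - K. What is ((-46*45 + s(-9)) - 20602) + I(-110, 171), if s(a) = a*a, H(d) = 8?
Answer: -22473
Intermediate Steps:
s(a) = a²
I(K, E) = 8 - K
((-46*45 + s(-9)) - 20602) + I(-110, 171) = ((-46*45 + (-9)²) - 20602) + (8 - 1*(-110)) = ((-2070 + 81) - 20602) + (8 + 110) = (-1989 - 20602) + 118 = -22591 + 118 = -22473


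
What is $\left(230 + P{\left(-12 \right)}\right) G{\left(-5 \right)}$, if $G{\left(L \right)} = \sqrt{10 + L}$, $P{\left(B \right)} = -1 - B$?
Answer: $241 \sqrt{5} \approx 538.89$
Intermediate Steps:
$\left(230 + P{\left(-12 \right)}\right) G{\left(-5 \right)} = \left(230 - -11\right) \sqrt{10 - 5} = \left(230 + \left(-1 + 12\right)\right) \sqrt{5} = \left(230 + 11\right) \sqrt{5} = 241 \sqrt{5}$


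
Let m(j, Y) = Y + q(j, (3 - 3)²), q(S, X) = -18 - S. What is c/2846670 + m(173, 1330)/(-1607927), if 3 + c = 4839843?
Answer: 259295568485/152574585103 ≈ 1.6995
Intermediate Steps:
c = 4839840 (c = -3 + 4839843 = 4839840)
m(j, Y) = -18 + Y - j (m(j, Y) = Y + (-18 - j) = -18 + Y - j)
c/2846670 + m(173, 1330)/(-1607927) = 4839840/2846670 + (-18 + 1330 - 1*173)/(-1607927) = 4839840*(1/2846670) + (-18 + 1330 - 173)*(-1/1607927) = 161328/94889 + 1139*(-1/1607927) = 161328/94889 - 1139/1607927 = 259295568485/152574585103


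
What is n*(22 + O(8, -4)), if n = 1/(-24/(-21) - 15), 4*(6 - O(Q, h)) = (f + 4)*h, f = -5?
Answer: -189/97 ≈ -1.9485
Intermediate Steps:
O(Q, h) = 6 + h/4 (O(Q, h) = 6 - (-5 + 4)*h/4 = 6 - (-1)*h/4 = 6 + h/4)
n = -7/97 (n = 1/(-24*(-1/21) - 15) = 1/(8/7 - 15) = 1/(-97/7) = -7/97 ≈ -0.072165)
n*(22 + O(8, -4)) = -7*(22 + (6 + (1/4)*(-4)))/97 = -7*(22 + (6 - 1))/97 = -7*(22 + 5)/97 = -7/97*27 = -189/97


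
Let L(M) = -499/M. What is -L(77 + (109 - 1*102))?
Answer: 499/84 ≈ 5.9405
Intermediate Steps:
-L(77 + (109 - 1*102)) = -(-499)/(77 + (109 - 1*102)) = -(-499)/(77 + (109 - 102)) = -(-499)/(77 + 7) = -(-499)/84 = -1*(-499/84) = 499/84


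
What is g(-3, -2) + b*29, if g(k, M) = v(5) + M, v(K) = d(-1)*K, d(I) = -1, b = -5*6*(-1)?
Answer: 863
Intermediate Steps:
b = 30 (b = -30*(-1) = 30)
v(K) = -K
g(k, M) = -5 + M (g(k, M) = -1*5 + M = -5 + M)
g(-3, -2) + b*29 = (-5 - 2) + 30*29 = -7 + 870 = 863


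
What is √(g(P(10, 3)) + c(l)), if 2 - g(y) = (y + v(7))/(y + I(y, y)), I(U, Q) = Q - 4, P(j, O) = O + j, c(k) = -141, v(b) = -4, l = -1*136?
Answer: I*√67474/22 ≈ 11.807*I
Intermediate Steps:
l = -136
I(U, Q) = -4 + Q
g(y) = 2 - (-4 + y)/(-4 + 2*y) (g(y) = 2 - (y - 4)/(y + (-4 + y)) = 2 - (-4 + y)/(-4 + 2*y))
√(g(P(10, 3)) + c(l)) = √((-4 + 3*(3 + 10))/(2*(-2 + (3 + 10))) - 141) = √((-4 + 3*13)/(2*(-2 + 13)) - 141) = √((½)*(-4 + 39)/11 - 141) = √((½)*(1/11)*35 - 141) = √(35/22 - 141) = √(-3067/22) = I*√67474/22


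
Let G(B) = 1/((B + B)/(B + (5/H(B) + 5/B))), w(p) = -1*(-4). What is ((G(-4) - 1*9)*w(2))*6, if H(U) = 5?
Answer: -813/4 ≈ -203.25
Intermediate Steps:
w(p) = 4
G(B) = (1 + B + 5/B)/(2*B) (G(B) = 1/((B + B)/(B + (5/5 + 5/B))) = 1/((2*B)/(B + (5*(1/5) + 5/B))) = 1/((2*B)/(B + (1 + 5/B))) = 1/((2*B)/(1 + B + 5/B)) = 1/(2*B/(1 + B + 5/B)) = (1 + B + 5/B)/(2*B))
((G(-4) - 1*9)*w(2))*6 = (((1/2)*(5 - 4 + (-4)**2)/(-4)**2 - 1*9)*4)*6 = (((1/2)*(1/16)*(5 - 4 + 16) - 9)*4)*6 = (((1/2)*(1/16)*17 - 9)*4)*6 = ((17/32 - 9)*4)*6 = -271/32*4*6 = -271/8*6 = -813/4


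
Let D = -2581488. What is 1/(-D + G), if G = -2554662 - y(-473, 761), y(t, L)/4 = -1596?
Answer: 1/33210 ≈ 3.0111e-5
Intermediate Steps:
y(t, L) = -6384 (y(t, L) = 4*(-1596) = -6384)
G = -2548278 (G = -2554662 - 1*(-6384) = -2554662 + 6384 = -2548278)
1/(-D + G) = 1/(-1*(-2581488) - 2548278) = 1/(2581488 - 2548278) = 1/33210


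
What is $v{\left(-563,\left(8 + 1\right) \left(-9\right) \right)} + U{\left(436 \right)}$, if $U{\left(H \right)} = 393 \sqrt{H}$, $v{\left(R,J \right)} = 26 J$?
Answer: $-2106 + 786 \sqrt{109} \approx 6100.1$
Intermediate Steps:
$v{\left(-563,\left(8 + 1\right) \left(-9\right) \right)} + U{\left(436 \right)} = 26 \left(8 + 1\right) \left(-9\right) + 393 \sqrt{436} = 26 \cdot 9 \left(-9\right) + 393 \cdot 2 \sqrt{109} = 26 \left(-81\right) + 786 \sqrt{109} = -2106 + 786 \sqrt{109}$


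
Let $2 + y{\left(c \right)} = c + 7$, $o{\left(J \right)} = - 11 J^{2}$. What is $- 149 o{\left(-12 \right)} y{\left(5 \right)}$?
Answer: $2360160$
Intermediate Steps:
$y{\left(c \right)} = 5 + c$ ($y{\left(c \right)} = -2 + \left(c + 7\right) = -2 + \left(7 + c\right) = 5 + c$)
$- 149 o{\left(-12 \right)} y{\left(5 \right)} = - 149 \left(- 11 \left(-12\right)^{2}\right) \left(5 + 5\right) = - 149 \left(\left(-11\right) 144\right) 10 = \left(-149\right) \left(-1584\right) 10 = 236016 \cdot 10 = 2360160$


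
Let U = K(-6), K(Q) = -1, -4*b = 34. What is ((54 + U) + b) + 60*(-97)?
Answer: -11551/2 ≈ -5775.5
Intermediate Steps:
b = -17/2 (b = -¼*34 = -17/2 ≈ -8.5000)
U = -1
((54 + U) + b) + 60*(-97) = ((54 - 1) - 17/2) + 60*(-97) = (53 - 17/2) - 5820 = 89/2 - 5820 = -11551/2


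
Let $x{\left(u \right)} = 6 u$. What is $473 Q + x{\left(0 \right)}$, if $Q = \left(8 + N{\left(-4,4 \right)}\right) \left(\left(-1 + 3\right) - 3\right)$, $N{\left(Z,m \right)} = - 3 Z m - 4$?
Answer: $-24596$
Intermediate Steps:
$N{\left(Z,m \right)} = -4 - 3 Z m$ ($N{\left(Z,m \right)} = - 3 Z m - 4 = -4 - 3 Z m$)
$Q = -52$ ($Q = \left(8 - \left(4 - 48\right)\right) \left(\left(-1 + 3\right) - 3\right) = \left(8 + \left(-4 + 48\right)\right) \left(2 - 3\right) = \left(8 + 44\right) \left(-1\right) = 52 \left(-1\right) = -52$)
$473 Q + x{\left(0 \right)} = 473 \left(-52\right) + 6 \cdot 0 = -24596 + 0 = -24596$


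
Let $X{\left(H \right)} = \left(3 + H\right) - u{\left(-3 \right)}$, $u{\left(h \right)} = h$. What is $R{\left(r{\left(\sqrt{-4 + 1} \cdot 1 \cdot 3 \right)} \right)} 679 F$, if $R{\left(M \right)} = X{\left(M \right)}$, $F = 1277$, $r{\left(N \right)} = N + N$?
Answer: $5202498 + 5202498 i \sqrt{3} \approx 5.2025 \cdot 10^{6} + 9.011 \cdot 10^{6} i$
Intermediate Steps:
$X{\left(H \right)} = 6 + H$ ($X{\left(H \right)} = \left(3 + H\right) - -3 = \left(3 + H\right) + 3 = 6 + H$)
$r{\left(N \right)} = 2 N$
$R{\left(M \right)} = 6 + M$
$R{\left(r{\left(\sqrt{-4 + 1} \cdot 1 \cdot 3 \right)} \right)} 679 F = \left(6 + 2 \sqrt{-4 + 1} \cdot 1 \cdot 3\right) 679 \cdot 1277 = \left(6 + 2 \sqrt{-3} \cdot 1 \cdot 3\right) 679 \cdot 1277 = \left(6 + 2 i \sqrt{3} \cdot 1 \cdot 3\right) 679 \cdot 1277 = \left(6 + 2 i \sqrt{3} \cdot 3\right) 679 \cdot 1277 = \left(6 + 2 \cdot 3 i \sqrt{3}\right) 679 \cdot 1277 = \left(6 + 6 i \sqrt{3}\right) 679 \cdot 1277 = \left(4074 + 4074 i \sqrt{3}\right) 1277 = 5202498 + 5202498 i \sqrt{3}$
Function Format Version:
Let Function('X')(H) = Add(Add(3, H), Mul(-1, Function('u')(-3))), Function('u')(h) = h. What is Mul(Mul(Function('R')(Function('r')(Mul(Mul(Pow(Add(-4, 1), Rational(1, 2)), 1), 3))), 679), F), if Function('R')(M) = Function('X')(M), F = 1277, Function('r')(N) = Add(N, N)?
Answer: Add(5202498, Mul(5202498, I, Pow(3, Rational(1, 2)))) ≈ Add(5.2025e+6, Mul(9.0110e+6, I))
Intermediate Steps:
Function('X')(H) = Add(6, H) (Function('X')(H) = Add(Add(3, H), Mul(-1, -3)) = Add(Add(3, H), 3) = Add(6, H))
Function('r')(N) = Mul(2, N)
Function('R')(M) = Add(6, M)
Mul(Mul(Function('R')(Function('r')(Mul(Mul(Pow(Add(-4, 1), Rational(1, 2)), 1), 3))), 679), F) = Mul(Mul(Add(6, Mul(2, Mul(Mul(Pow(Add(-4, 1), Rational(1, 2)), 1), 3))), 679), 1277) = Mul(Mul(Add(6, Mul(2, Mul(Mul(Pow(-3, Rational(1, 2)), 1), 3))), 679), 1277) = Mul(Mul(Add(6, Mul(2, Mul(Mul(Mul(I, Pow(3, Rational(1, 2))), 1), 3))), 679), 1277) = Mul(Mul(Add(6, Mul(2, Mul(Mul(I, Pow(3, Rational(1, 2))), 3))), 679), 1277) = Mul(Mul(Add(6, Mul(2, Mul(3, I, Pow(3, Rational(1, 2))))), 679), 1277) = Mul(Mul(Add(6, Mul(6, I, Pow(3, Rational(1, 2)))), 679), 1277) = Mul(Add(4074, Mul(4074, I, Pow(3, Rational(1, 2)))), 1277) = Add(5202498, Mul(5202498, I, Pow(3, Rational(1, 2))))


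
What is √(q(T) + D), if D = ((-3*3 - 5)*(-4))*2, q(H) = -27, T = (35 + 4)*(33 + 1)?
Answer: √85 ≈ 9.2195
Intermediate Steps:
T = 1326 (T = 39*34 = 1326)
D = 112 (D = ((-9 - 5)*(-4))*2 = -14*(-4)*2 = 56*2 = 112)
√(q(T) + D) = √(-27 + 112) = √85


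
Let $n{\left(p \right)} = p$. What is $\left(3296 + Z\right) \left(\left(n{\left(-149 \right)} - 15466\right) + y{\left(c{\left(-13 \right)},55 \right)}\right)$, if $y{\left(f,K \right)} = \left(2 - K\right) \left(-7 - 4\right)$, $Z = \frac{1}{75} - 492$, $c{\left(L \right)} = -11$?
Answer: $- \frac{3161244632}{75} \approx -4.215 \cdot 10^{7}$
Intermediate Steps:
$Z = - \frac{36899}{75}$ ($Z = \frac{1}{75} - 492 = - \frac{36899}{75} \approx -491.99$)
$y{\left(f,K \right)} = -22 + 11 K$ ($y{\left(f,K \right)} = \left(2 - K\right) \left(-11\right) = -22 + 11 K$)
$\left(3296 + Z\right) \left(\left(n{\left(-149 \right)} - 15466\right) + y{\left(c{\left(-13 \right)},55 \right)}\right) = \left(3296 - \frac{36899}{75}\right) \left(\left(-149 - 15466\right) + \left(-22 + 11 \cdot 55\right)\right) = \frac{210301 \left(-15615 + \left(-22 + 605\right)\right)}{75} = \frac{210301 \left(-15615 + 583\right)}{75} = \frac{210301}{75} \left(-15032\right) = - \frac{3161244632}{75}$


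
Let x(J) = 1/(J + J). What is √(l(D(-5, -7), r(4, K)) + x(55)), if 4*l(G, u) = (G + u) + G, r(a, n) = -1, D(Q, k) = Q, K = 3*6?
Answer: 3*I*√3685/110 ≈ 1.6556*I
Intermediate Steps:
K = 18
x(J) = 1/(2*J)
l(G, u) = G/2 + u/4 (l(G, u) = ((G + u) + G)/4 = (u + 2*G)/4 = G/2 + u/4)
√(l(D(-5, -7), r(4, K)) + x(55)) = √(((½)*(-5) + (¼)*(-1)) + (½)/55) = √((-5/2 - ¼) + (½)*(1/55)) = √(-11/4 + 1/110) = √(-603/220) = 3*I*√3685/110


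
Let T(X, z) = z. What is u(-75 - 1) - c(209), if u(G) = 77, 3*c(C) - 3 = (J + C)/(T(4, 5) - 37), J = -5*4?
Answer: 2495/32 ≈ 77.969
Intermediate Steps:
J = -20
c(C) = 29/24 - C/96 (c(C) = 1 + ((-20 + C)/(5 - 37))/3 = 1 + ((-20 + C)/(-32))/3 = 1 + ((-20 + C)*(-1/32))/3 = 1 + (5/8 - C/32)/3 = 1 + (5/24 - C/96) = 29/24 - C/96)
u(-75 - 1) - c(209) = 77 - (29/24 - 1/96*209) = 77 - (29/24 - 209/96) = 77 - 1*(-31/32) = 77 + 31/32 = 2495/32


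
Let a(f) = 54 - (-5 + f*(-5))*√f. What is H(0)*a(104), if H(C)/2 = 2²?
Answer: 432 + 8400*√26 ≈ 43264.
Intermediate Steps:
H(C) = 8 (H(C) = 2*2² = 2*4 = 8)
a(f) = 54 - √f*(-5 - 5*f) (a(f) = 54 - (-5 - 5*f)*√f = 54 - √f*(-5 - 5*f))
H(0)*a(104) = 8*(54 + 5*√104 + 5*104^(3/2)) = 8*(54 + 5*(2*√26) + 5*(208*√26)) = 8*(54 + 10*√26 + 1040*√26) = 8*(54 + 1050*√26) = 432 + 8400*√26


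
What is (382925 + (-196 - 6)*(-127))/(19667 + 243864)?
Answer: 408579/263531 ≈ 1.5504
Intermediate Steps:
(382925 + (-196 - 6)*(-127))/(19667 + 243864) = (382925 - 202*(-127))/263531 = (382925 + 25654)*(1/263531) = 408579*(1/263531) = 408579/263531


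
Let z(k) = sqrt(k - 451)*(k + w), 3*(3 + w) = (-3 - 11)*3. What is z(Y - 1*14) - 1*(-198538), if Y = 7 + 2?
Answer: 198538 - 44*I*sqrt(114) ≈ 1.9854e+5 - 469.79*I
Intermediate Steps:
w = -17 (w = -3 + ((-3 - 11)*3)/3 = -3 + (-14*3)/3 = -3 + (1/3)*(-42) = -3 - 14 = -17)
Y = 9
z(k) = sqrt(-451 + k)*(-17 + k) (z(k) = sqrt(k - 451)*(k - 17) = sqrt(-451 + k)*(-17 + k))
z(Y - 1*14) - 1*(-198538) = sqrt(-451 + (9 - 1*14))*(-17 + (9 - 1*14)) - 1*(-198538) = sqrt(-451 + (9 - 14))*(-17 + (9 - 14)) + 198538 = sqrt(-451 - 5)*(-17 - 5) + 198538 = sqrt(-456)*(-22) + 198538 = (2*I*sqrt(114))*(-22) + 198538 = -44*I*sqrt(114) + 198538 = 198538 - 44*I*sqrt(114)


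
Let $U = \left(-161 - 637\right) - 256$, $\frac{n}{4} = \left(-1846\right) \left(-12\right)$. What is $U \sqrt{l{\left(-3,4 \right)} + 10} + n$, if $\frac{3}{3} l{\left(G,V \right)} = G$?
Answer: $88608 - 1054 \sqrt{7} \approx 85819.0$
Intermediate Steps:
$l{\left(G,V \right)} = G$
$n = 88608$ ($n = 4 \left(\left(-1846\right) \left(-12\right)\right) = 4 \cdot 22152 = 88608$)
$U = -1054$ ($U = -798 - 256 = -1054$)
$U \sqrt{l{\left(-3,4 \right)} + 10} + n = - 1054 \sqrt{-3 + 10} + 88608 = - 1054 \sqrt{7} + 88608 = 88608 - 1054 \sqrt{7}$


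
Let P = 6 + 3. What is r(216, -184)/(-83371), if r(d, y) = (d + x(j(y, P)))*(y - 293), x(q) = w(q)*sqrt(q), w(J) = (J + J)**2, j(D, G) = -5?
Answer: 103032/83371 + 47700*I*sqrt(5)/83371 ≈ 1.2358 + 1.2793*I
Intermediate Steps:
P = 9
w(J) = 4*J**2 (w(J) = (2*J)**2 = 4*J**2)
x(q) = 4*q**(5/2) (x(q) = (4*q**2)*sqrt(q) = 4*q**(5/2))
r(d, y) = (-293 + y)*(d + 100*I*sqrt(5)) (r(d, y) = (d + 4*(-5)**(5/2))*(y - 293) = (d + 4*(25*I*sqrt(5)))*(-293 + y) = (d + 100*I*sqrt(5))*(-293 + y) = (-293 + y)*(d + 100*I*sqrt(5)))
r(216, -184)/(-83371) = (-293*216 + 216*(-184) - 29300*I*sqrt(5) + 100*I*(-184)*sqrt(5))/(-83371) = (-63288 - 39744 - 29300*I*sqrt(5) - 18400*I*sqrt(5))*(-1/83371) = (-103032 - 47700*I*sqrt(5))*(-1/83371) = 103032/83371 + 47700*I*sqrt(5)/83371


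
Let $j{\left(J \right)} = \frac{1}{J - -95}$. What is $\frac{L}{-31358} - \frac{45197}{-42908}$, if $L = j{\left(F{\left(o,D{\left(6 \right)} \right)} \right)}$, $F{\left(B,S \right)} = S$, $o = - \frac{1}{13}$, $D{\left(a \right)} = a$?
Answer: $\frac{71572998609}{67948207732} \approx 1.0533$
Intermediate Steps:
$o = - \frac{1}{13}$ ($o = \left(-1\right) \frac{1}{13} = - \frac{1}{13} \approx -0.076923$)
$j{\left(J \right)} = \frac{1}{95 + J}$ ($j{\left(J \right)} = \frac{1}{J + \left(-3 + 98\right)} = \frac{1}{J + 95} = \frac{1}{95 + J}$)
$L = \frac{1}{101}$ ($L = \frac{1}{95 + 6} = \frac{1}{101} \approx 0.009901$)
$\frac{L}{-31358} - \frac{45197}{-42908} = \frac{1}{101 \left(-31358\right)} - \frac{45197}{-42908} = \frac{1}{101} \left(- \frac{1}{31358}\right) - - \frac{45197}{42908} = - \frac{1}{3167158} + \frac{45197}{42908} = \frac{71572998609}{67948207732}$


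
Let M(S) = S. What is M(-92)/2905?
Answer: -92/2905 ≈ -0.031670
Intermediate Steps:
M(-92)/2905 = -92/2905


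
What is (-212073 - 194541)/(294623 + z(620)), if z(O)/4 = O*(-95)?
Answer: -406614/59023 ≈ -6.8891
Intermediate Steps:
z(O) = -380*O (z(O) = 4*(O*(-95)) = 4*(-95*O) = -380*O)
(-212073 - 194541)/(294623 + z(620)) = (-212073 - 194541)/(294623 - 380*620) = -406614/(294623 - 235600) = -406614/59023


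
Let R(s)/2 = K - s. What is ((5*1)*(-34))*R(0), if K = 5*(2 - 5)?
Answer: 5100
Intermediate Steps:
K = -15 (K = 5*(-3) = -15)
R(s) = -30 - 2*s (R(s) = 2*(-15 - s) = -30 - 2*s)
((5*1)*(-34))*R(0) = ((5*1)*(-34))*(-30 - 2*0) = (5*(-34))*(-30 + 0) = -170*(-30) = 5100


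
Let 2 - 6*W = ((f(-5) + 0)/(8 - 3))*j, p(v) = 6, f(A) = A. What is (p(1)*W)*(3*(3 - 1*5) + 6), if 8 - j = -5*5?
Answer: 0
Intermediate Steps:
j = 33 (j = 8 - (-5)*5 = 8 - 1*(-25) = 8 + 25 = 33)
W = 35/6 (W = 1/3 - (-5 + 0)/(8 - 3)*33/6 = 1/3 - (-5/5)*33/6 = 1/3 - (-5*1/5)*33/6 = 1/3 - (-1)*33/6 = 1/3 - 1/6*(-33) = 1/3 + 11/2 = 35/6 ≈ 5.8333)
(p(1)*W)*(3*(3 - 1*5) + 6) = (6*(35/6))*(3*(3 - 1*5) + 6) = 35*(3*(3 - 5) + 6) = 35*(3*(-2) + 6) = 35*(-6 + 6) = 35*0 = 0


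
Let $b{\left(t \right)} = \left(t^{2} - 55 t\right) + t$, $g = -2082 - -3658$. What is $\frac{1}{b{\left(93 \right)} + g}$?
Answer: $\frac{1}{5203} \approx 0.0001922$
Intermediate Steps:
$g = 1576$ ($g = -2082 + 3658 = 1576$)
$b{\left(t \right)} = t^{2} - 54 t$
$\frac{1}{b{\left(93 \right)} + g} = \frac{1}{93 \left(-54 + 93\right) + 1576} = \frac{1}{93 \cdot 39 + 1576} = \frac{1}{3627 + 1576} = \frac{1}{5203}$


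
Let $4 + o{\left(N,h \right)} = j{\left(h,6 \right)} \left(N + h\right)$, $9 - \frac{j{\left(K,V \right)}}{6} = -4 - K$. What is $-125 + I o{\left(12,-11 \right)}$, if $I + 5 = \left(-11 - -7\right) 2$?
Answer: $-229$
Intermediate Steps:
$j{\left(K,V \right)} = 78 + 6 K$ ($j{\left(K,V \right)} = 54 - 6 \left(-4 - K\right) = 54 + \left(24 + 6 K\right) = 78 + 6 K$)
$I = -13$ ($I = -5 + \left(-11 - -7\right) 2 = -5 + \left(-11 + 7\right) 2 = -5 - 8 = -13$)
$o{\left(N,h \right)} = -4 + \left(78 + 6 h\right) \left(N + h\right)$
$-125 + I o{\left(12,-11 \right)} = -125 - 13 \left(-4 + 6 \cdot 12 \left(13 - 11\right) + 6 \left(-11\right) \left(13 - 11\right)\right) = -125 - 13 \left(-4 + 6 \cdot 12 \cdot 2 + 6 \left(-11\right) 2\right) = -125 - 13 \left(-4 + 144 - 132\right) = -125 - 104 = -229$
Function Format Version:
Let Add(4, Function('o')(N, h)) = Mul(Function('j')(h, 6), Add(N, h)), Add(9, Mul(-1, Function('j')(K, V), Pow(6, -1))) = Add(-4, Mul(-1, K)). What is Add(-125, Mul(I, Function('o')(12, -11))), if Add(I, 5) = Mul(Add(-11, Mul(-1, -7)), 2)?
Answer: -229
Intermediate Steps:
Function('j')(K, V) = Add(78, Mul(6, K)) (Function('j')(K, V) = Add(54, Mul(-6, Add(-4, Mul(-1, K)))) = Add(54, Add(24, Mul(6, K))) = Add(78, Mul(6, K)))
I = -13 (I = Add(-5, Mul(Add(-11, Mul(-1, -7)), 2)) = Add(-5, Mul(Add(-11, 7), 2)) = Add(-5, Mul(-4, 2)) = Add(-5, -8) = -13)
Function('o')(N, h) = Add(-4, Mul(Add(78, Mul(6, h)), Add(N, h)))
Add(-125, Mul(I, Function('o')(12, -11))) = Add(-125, Mul(-13, Add(-4, Mul(6, 12, Add(13, -11)), Mul(6, -11, Add(13, -11))))) = Add(-125, Mul(-13, Add(-4, Mul(6, 12, 2), Mul(6, -11, 2)))) = Add(-125, Mul(-13, Add(-4, 144, -132))) = Add(-125, Mul(-13, 8)) = Add(-125, -104) = -229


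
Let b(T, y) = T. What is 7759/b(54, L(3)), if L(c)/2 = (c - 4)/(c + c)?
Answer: 7759/54 ≈ 143.69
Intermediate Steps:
L(c) = (-4 + c)/c (L(c) = 2*((c - 4)/(c + c)) = 2*((-4 + c)/((2*c))) = 2*((-4 + c)*(1/(2*c))) = 2*((-4 + c)/(2*c)) = (-4 + c)/c)
7759/b(54, L(3)) = 7759/54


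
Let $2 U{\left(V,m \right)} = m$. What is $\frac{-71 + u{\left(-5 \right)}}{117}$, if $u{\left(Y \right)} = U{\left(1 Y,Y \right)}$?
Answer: $- \frac{49}{78} \approx -0.62821$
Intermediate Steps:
$U{\left(V,m \right)} = \frac{m}{2}$
$u{\left(Y \right)} = \frac{Y}{2}$
$\frac{-71 + u{\left(-5 \right)}}{117} = \frac{-71 + \frac{1}{2} \left(-5\right)}{117} = \frac{-71 - \frac{5}{2}}{117} = \frac{1}{117} \left(- \frac{147}{2}\right) = - \frac{49}{78}$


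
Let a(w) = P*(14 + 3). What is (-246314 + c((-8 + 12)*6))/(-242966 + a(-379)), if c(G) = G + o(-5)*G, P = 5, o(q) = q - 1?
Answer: 246434/242881 ≈ 1.0146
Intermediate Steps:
o(q) = -1 + q
a(w) = 85 (a(w) = 5*(14 + 3) = 5*17 = 85)
c(G) = -5*G (c(G) = G + (-1 - 5)*G = G - 6*G = -5*G)
(-246314 + c((-8 + 12)*6))/(-242966 + a(-379)) = (-246314 - 5*(-8 + 12)*6)/(-242966 + 85) = (-246314 - 20*6)/(-242881) = (-246314 - 5*24)*(-1/242881) = (-246314 - 120)*(-1/242881) = -246434*(-1/242881) = 246434/242881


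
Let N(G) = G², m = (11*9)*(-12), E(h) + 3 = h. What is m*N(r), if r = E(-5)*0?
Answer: 0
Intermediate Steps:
E(h) = -3 + h
m = -1188 (m = 99*(-12) = -1188)
r = 0 (r = (-3 - 5)*0 = -8*0 = 0)
m*N(r) = -1188*0² = -1188*0 = 0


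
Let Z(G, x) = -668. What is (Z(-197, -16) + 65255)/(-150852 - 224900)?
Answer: -64587/375752 ≈ -0.17189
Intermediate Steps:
(Z(-197, -16) + 65255)/(-150852 - 224900) = (-668 + 65255)/(-150852 - 224900) = 64587/(-375752) = 64587*(-1/375752) = -64587/375752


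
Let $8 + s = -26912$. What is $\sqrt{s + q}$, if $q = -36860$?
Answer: $2 i \sqrt{15945} \approx 252.55 i$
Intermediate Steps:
$s = -26920$ ($s = -8 - 26912 = -26920$)
$\sqrt{s + q} = \sqrt{-26920 - 36860} = \sqrt{-63780} = 2 i \sqrt{15945}$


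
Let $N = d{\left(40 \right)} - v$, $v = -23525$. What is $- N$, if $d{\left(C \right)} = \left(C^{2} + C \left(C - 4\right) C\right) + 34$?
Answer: $-82759$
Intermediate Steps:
$d{\left(C \right)} = 34 + C^{2} + C^{2} \left(-4 + C\right)$ ($d{\left(C \right)} = \left(C^{2} + C \left(-4 + C\right) C\right) + 34 = \left(C^{2} + C^{2} \left(-4 + C\right)\right) + 34 = 34 + C^{2} + C^{2} \left(-4 + C\right)$)
$N = 82759$ ($N = \left(34 + 40^{3} - 3 \cdot 40^{2}\right) - -23525 = \left(34 + 64000 - 4800\right) + 23525 = 59234 + 23525 = 82759$)
$- N = \left(-1\right) 82759 = -82759$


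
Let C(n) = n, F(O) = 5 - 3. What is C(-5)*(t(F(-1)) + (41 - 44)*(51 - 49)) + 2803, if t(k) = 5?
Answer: 2808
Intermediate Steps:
F(O) = 2
C(-5)*(t(F(-1)) + (41 - 44)*(51 - 49)) + 2803 = -5*(5 + (41 - 44)*(51 - 49)) + 2803 = -5*(5 - 3*2) + 2803 = -5*(5 - 6) + 2803 = -5*(-1) + 2803 = 5 + 2803 = 2808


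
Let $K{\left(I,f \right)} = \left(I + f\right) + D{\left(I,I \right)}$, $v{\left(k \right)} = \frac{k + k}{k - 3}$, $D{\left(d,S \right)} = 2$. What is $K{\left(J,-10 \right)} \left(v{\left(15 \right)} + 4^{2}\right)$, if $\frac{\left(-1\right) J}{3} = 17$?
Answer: $- \frac{2183}{2} \approx -1091.5$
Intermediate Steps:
$J = -51$ ($J = \left(-3\right) 17 = -51$)
$v{\left(k \right)} = \frac{2 k}{-3 + k}$
$K{\left(I,f \right)} = 2 + I + f$ ($K{\left(I,f \right)} = \left(I + f\right) + 2 = 2 + I + f$)
$K{\left(J,-10 \right)} \left(v{\left(15 \right)} + 4^{2}\right) = \left(2 - 51 - 10\right) \left(2 \cdot 15 \frac{1}{-3 + 15} + 4^{2}\right) = - 59 \left(2 \cdot 15 \cdot \frac{1}{12} + 16\right) = - 59 \left(\frac{5}{2} + 16\right) = \left(-59\right) \frac{37}{2} = - \frac{2183}{2}$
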